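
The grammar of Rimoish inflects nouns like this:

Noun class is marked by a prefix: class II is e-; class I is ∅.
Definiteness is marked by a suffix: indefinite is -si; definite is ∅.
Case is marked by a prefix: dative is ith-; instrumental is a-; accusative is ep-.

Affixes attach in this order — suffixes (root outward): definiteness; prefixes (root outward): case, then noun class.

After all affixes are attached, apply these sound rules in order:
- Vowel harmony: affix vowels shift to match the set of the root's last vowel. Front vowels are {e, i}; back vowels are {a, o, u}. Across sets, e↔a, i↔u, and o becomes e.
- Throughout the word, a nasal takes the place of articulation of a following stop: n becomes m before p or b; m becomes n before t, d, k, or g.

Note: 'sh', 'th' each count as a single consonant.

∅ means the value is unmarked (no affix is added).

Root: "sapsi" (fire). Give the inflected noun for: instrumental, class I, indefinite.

Attach definiteness indefinite -si → sapsisi.
Attach case instrumental a- → asapsisi.
noun class = class I: zero marking, form stays asapsisi.
Apply vowel harmony: asapsisi → esapsisi.
Nasal assimilation: no change.

esapsisi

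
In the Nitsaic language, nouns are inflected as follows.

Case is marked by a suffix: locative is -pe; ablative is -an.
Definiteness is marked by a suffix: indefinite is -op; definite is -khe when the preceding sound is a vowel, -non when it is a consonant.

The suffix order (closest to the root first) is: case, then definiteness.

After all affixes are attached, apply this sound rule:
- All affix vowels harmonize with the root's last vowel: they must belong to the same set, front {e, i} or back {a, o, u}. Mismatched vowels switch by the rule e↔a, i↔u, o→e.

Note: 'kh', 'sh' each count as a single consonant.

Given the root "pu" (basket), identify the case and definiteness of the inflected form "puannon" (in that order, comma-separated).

Segment: pu-an-non.
case: -an → ablative.
definiteness: -khe/non → definite.

ablative, definite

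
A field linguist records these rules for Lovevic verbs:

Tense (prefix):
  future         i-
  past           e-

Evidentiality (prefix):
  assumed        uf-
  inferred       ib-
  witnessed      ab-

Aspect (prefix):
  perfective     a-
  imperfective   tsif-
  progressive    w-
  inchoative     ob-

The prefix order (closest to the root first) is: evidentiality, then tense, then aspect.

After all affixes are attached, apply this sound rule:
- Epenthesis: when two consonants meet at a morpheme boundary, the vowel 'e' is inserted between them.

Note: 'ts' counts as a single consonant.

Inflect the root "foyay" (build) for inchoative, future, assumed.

Attach evidentiality assumed uf- → uffoyay.
Attach tense future i- → iuffoyay.
Attach aspect inchoative ob- → obiuffoyay.
Apply epenthesis: obiuffoyay → obiufefoyay.

obiufefoyay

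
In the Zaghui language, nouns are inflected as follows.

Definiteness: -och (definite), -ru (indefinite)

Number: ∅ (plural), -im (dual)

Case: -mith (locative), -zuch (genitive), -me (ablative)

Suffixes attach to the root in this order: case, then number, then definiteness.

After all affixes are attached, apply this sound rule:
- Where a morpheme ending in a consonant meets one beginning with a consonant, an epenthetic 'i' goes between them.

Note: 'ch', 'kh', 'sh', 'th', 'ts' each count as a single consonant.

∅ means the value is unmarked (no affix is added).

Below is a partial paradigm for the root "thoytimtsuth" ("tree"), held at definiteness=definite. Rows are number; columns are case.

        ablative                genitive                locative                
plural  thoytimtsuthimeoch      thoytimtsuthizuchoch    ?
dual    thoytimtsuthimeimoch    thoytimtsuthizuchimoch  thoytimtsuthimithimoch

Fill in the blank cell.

Attach case locative -mith → thoytimtsuthmith.
number = plural: zero marking, form stays thoytimtsuthmith.
Attach definiteness definite -och → thoytimtsuthmithoch.
Apply epenthesis: thoytimtsuthmithoch → thoytimtsuthimithoch.

thoytimtsuthimithoch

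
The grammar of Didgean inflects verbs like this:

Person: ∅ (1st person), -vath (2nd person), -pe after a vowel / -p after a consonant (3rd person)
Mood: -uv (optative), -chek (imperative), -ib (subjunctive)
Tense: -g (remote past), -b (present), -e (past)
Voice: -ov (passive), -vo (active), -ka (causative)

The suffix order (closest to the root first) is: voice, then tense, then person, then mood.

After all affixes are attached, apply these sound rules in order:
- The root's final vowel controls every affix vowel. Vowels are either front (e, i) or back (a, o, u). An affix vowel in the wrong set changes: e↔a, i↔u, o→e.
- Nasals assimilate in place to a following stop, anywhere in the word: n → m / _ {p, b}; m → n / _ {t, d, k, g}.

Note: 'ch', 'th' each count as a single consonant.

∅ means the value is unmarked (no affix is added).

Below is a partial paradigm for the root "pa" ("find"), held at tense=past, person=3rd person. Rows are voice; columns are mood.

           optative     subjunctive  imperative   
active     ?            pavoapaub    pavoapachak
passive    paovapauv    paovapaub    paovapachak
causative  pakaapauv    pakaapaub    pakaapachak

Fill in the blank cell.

Attach voice active -vo → pavo.
Attach tense past -e → pavoe.
Attach person 3rd person -pe (after vowel 'e') → pavoepe.
Attach mood optative -uv → pavoepeuv.
Apply vowel harmony: pavoepeuv → pavoapauv.
Nasal assimilation: no change.

pavoapauv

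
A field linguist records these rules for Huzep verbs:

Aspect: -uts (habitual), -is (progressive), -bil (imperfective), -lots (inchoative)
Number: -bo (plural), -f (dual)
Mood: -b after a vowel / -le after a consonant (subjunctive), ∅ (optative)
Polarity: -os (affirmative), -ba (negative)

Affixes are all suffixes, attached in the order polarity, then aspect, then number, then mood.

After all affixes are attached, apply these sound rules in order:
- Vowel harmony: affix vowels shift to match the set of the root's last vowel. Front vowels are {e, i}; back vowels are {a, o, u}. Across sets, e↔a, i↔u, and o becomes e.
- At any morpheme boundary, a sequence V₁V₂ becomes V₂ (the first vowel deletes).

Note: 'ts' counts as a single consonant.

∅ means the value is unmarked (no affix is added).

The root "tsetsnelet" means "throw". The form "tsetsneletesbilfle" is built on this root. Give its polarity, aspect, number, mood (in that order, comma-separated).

affirmative, imperfective, dual, subjunctive

Segment: tsetsnelet-os-bil-f-le.
polarity: -os → affirmative.
aspect: -bil → imperfective.
number: -f → dual.
mood: -b/le → subjunctive.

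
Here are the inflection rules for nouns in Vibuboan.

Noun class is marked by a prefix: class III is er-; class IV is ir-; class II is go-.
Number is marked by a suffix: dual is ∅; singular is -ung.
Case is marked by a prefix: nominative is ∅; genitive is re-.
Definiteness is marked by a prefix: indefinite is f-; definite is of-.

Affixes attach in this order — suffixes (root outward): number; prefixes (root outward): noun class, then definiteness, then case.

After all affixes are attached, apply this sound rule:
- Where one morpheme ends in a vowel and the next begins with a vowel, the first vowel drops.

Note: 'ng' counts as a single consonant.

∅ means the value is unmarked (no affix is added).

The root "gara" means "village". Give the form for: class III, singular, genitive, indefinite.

refergarung

Attach noun class class III er- → ergara.
Attach number singular -ung → ergaraung.
Attach definiteness indefinite f- → fergaraung.
Attach case genitive re- → refergaraung.
Apply vowel deletion: refergaraung → refergarung.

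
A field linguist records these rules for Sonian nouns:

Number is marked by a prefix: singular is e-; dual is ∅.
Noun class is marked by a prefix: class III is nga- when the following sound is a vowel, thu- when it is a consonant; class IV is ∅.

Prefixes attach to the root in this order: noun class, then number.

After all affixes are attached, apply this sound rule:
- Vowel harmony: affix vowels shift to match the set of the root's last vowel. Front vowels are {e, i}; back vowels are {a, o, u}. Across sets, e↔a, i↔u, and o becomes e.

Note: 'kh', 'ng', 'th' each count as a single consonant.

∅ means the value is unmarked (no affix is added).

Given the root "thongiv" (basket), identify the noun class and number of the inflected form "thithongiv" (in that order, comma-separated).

Segment: thu-thongiv.
noun class: nga/thu- → class III.
number: ∅ → dual.

class III, dual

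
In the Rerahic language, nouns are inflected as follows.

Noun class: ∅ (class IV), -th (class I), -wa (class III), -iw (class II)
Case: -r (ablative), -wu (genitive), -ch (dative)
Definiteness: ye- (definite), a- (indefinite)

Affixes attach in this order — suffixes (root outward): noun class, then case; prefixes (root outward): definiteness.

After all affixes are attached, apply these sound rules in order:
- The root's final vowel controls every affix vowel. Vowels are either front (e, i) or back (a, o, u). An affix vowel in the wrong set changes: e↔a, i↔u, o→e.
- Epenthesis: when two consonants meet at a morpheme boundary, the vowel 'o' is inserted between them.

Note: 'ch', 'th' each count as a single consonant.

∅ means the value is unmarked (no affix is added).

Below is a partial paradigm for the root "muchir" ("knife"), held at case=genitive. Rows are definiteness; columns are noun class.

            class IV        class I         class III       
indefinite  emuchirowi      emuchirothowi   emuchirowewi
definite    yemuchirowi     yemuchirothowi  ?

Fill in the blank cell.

yemuchirowewi

Attach noun class class III -wa → muchirwa.
Attach definiteness definite ye- → yemuchirwa.
Attach case genitive -wu → yemuchirwawu.
Apply vowel harmony: yemuchirwawu → yemuchirwewi.
Apply epenthesis: yemuchirwewi → yemuchirowewi.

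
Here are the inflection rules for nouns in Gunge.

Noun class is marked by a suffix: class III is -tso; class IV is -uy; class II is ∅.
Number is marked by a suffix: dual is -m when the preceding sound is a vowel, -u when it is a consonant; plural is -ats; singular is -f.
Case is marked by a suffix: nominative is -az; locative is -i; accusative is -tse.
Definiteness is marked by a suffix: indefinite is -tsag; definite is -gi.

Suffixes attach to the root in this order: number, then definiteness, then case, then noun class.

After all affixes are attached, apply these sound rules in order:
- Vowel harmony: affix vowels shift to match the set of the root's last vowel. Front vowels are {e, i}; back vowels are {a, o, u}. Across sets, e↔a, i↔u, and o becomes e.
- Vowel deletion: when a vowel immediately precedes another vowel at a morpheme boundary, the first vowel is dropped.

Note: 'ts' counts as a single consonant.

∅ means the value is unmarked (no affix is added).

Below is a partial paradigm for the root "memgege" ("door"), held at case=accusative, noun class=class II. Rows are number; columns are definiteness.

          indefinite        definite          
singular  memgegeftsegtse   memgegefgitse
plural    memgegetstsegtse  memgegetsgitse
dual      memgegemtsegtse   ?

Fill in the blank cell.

memgegemgitse

Attach number dual -m (after vowel 'e') → memgegem.
Attach definiteness definite -gi → memgegemgi.
Attach case accusative -tse → memgegemgitse.
noun class = class II: zero marking, form stays memgegemgitse.
Vowel harmony: no change.
Vowel deletion: no change.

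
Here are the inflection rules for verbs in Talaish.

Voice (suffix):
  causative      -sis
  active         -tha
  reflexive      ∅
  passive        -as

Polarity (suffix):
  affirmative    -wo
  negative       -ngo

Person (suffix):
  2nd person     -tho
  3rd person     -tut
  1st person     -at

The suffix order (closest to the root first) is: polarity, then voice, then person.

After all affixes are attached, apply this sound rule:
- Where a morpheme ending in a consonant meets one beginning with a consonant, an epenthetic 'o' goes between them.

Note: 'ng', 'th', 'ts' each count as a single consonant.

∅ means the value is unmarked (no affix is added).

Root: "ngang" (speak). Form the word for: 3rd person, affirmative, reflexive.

ngangowotut

Attach polarity affirmative -wo → ngangwo.
voice = reflexive: zero marking, form stays ngangwo.
Attach person 3rd person -tut → ngangwotut.
Apply epenthesis: ngangwotut → ngangowotut.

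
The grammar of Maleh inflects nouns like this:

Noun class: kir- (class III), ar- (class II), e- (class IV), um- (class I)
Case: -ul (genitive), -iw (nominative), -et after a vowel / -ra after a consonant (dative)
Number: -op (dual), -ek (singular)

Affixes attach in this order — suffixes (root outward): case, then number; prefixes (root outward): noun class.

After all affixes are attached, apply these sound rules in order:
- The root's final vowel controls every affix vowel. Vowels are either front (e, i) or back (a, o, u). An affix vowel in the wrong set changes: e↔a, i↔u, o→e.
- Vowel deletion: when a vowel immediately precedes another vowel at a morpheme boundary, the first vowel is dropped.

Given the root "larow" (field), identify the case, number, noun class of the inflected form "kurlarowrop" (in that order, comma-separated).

Segment: kir-larow-ra-op.
case: -et/ra → dative.
number: -op → dual.
noun class: kir- → class III.

dative, dual, class III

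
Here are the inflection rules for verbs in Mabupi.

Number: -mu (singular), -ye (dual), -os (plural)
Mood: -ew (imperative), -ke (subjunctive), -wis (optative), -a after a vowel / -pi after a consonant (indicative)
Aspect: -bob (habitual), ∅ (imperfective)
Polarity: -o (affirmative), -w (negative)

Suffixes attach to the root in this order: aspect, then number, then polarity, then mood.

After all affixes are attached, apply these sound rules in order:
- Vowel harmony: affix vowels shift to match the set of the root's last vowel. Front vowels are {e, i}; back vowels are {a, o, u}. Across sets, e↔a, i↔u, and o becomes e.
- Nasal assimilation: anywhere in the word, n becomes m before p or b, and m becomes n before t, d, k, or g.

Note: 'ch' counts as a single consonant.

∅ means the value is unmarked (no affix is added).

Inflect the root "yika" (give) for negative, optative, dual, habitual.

yikabobyawwus

Attach aspect habitual -bob → yikabob.
Attach number dual -ye → yikabobye.
Attach polarity negative -w → yikabobyew.
Attach mood optative -wis → yikabobyewwis.
Apply vowel harmony: yikabobyewwis → yikabobyawwus.
Nasal assimilation: no change.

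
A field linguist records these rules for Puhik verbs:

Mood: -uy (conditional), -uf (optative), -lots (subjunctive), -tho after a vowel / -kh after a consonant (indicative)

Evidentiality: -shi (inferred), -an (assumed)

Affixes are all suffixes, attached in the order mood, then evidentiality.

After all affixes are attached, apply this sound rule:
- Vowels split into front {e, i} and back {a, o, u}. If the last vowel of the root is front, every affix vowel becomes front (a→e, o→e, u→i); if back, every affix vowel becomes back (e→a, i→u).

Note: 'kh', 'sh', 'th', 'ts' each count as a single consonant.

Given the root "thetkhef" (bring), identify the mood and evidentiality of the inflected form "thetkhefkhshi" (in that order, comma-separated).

indicative, inferred

Segment: thetkhef-kh-shi.
mood: -tho/kh → indicative.
evidentiality: -shi → inferred.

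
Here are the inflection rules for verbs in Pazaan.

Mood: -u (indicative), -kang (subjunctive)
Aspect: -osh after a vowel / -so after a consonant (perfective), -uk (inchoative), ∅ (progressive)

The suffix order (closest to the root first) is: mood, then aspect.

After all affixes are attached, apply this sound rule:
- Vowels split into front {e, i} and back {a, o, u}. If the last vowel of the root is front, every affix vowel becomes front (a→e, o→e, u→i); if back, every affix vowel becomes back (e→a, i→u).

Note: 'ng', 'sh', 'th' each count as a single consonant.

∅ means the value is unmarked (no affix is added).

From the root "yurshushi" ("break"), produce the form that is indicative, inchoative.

yurshushiiik

Attach mood indicative -u → yurshushiu.
Attach aspect inchoative -uk → yurshushiuuk.
Apply vowel harmony: yurshushiuuk → yurshushiiik.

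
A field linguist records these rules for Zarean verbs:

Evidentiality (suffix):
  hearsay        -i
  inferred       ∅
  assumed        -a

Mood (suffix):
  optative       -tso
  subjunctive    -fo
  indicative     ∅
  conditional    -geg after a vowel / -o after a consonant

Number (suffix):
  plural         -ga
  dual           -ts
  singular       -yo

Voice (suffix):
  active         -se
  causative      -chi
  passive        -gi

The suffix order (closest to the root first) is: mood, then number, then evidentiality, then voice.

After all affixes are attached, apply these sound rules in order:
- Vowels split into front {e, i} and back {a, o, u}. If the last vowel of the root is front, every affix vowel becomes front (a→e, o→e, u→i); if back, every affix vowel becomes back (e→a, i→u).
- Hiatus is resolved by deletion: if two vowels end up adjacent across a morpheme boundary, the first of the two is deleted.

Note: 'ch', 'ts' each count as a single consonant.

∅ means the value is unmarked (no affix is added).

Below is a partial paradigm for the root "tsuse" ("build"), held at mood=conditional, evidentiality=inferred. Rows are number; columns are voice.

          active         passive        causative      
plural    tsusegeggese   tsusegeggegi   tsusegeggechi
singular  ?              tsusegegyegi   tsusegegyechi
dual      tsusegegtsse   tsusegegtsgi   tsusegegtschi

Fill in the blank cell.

Attach mood conditional -geg (after vowel 'e') → tsusegeg.
Attach number singular -yo → tsusegegyo.
evidentiality = inferred: zero marking, form stays tsusegegyo.
Attach voice active -se → tsusegegyose.
Apply vowel harmony: tsusegegyose → tsusegegyese.
Vowel deletion: no change.

tsusegegyese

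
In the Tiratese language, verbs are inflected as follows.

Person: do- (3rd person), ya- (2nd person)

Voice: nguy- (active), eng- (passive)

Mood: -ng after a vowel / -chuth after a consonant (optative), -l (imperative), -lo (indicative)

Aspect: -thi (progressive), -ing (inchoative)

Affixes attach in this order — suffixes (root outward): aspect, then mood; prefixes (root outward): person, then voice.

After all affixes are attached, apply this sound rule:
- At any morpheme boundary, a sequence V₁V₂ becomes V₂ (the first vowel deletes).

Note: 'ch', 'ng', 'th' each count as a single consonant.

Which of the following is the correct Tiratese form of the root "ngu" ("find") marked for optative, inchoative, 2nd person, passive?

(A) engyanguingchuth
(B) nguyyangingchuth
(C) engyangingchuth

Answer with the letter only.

C

Attach aspect inchoative -ing → nguing.
Attach person 2nd person ya- → yanguing.
Attach mood optative -chuth (after consonant 'ng') → yanguingchuth.
Attach voice passive eng- → engyanguingchuth.
Apply vowel deletion: engyanguingchuth → engyangingchuth.
So the correct form is engyangingchuth, option (C).
(A) engyanguingchuth is wrong: it fails to apply the sound rule(s).
(B) nguyyangingchuth is wrong: it uses active instead of passive for voice.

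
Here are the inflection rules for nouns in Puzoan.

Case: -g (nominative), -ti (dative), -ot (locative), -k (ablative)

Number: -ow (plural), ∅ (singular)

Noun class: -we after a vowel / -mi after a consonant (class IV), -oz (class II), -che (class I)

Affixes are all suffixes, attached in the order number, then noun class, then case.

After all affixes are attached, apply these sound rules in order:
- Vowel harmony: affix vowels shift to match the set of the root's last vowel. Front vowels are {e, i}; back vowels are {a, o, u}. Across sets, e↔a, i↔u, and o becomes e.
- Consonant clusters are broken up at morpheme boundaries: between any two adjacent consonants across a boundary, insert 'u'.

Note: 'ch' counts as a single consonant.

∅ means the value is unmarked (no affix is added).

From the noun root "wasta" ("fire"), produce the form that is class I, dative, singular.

number = singular: zero marking, form stays wasta.
Attach noun class class I -che → wastache.
Attach case dative -ti → wastacheti.
Apply vowel harmony: wastacheti → wastachatu.
Epenthesis: no change.

wastachatu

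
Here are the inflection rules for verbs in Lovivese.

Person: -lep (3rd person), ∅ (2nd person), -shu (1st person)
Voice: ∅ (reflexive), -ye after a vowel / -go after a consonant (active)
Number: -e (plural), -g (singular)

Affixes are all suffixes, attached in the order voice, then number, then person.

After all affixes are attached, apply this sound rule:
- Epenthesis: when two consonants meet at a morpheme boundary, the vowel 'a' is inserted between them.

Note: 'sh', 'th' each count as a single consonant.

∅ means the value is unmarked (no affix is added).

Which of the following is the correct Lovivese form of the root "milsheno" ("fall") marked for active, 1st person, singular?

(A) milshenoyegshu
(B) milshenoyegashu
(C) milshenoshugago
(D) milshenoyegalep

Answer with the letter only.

Attach voice active -ye (after vowel 'o') → milshenoye.
Attach number singular -g → milshenoyeg.
Attach person 1st person -shu → milshenoyegshu.
Apply epenthesis: milshenoyegshu → milshenoyegashu.
So the correct form is milshenoyegashu, option (B).
(A) milshenoyegshu is wrong: it fails to apply the sound rule(s).
(C) milshenoshugago is wrong: it has the affixes in the wrong order.
(D) milshenoyegalep is wrong: it uses 3rd person instead of 1st person for person.

B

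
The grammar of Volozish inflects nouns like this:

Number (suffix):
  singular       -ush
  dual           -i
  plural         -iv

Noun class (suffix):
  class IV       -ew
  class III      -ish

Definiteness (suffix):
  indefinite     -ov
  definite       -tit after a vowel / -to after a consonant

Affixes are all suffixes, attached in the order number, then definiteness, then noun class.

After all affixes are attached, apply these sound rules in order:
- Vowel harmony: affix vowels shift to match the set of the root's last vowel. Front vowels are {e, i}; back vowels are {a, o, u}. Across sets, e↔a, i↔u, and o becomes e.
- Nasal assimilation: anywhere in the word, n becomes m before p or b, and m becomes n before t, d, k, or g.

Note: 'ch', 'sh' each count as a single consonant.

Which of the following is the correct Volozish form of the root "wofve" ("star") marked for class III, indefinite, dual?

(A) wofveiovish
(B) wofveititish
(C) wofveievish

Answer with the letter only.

Attach number dual -i → wofvei.
Attach definiteness indefinite -ov → wofveiov.
Attach noun class class III -ish → wofveiovish.
Apply vowel harmony: wofveiovish → wofveievish.
Nasal assimilation: no change.
So the correct form is wofveievish, option (C).
(A) wofveiovish is wrong: it fails to apply the sound rule(s).
(B) wofveititish is wrong: it uses definite instead of indefinite for definiteness.

C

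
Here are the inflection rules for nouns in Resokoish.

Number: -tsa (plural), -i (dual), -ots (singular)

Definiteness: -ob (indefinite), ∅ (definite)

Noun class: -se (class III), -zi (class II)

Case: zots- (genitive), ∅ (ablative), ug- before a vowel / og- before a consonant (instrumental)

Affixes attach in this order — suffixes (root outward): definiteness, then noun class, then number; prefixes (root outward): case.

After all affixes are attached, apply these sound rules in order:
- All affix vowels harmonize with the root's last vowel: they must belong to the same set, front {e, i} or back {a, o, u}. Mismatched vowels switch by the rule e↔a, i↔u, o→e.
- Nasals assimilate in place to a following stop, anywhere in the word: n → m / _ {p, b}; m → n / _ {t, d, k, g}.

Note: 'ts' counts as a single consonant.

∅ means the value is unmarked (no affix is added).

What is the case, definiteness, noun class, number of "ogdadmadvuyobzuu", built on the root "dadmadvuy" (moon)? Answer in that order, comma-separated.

instrumental, indefinite, class II, dual

Segment: og-dadmadvuy-ob-zi-i.
case: ug/og- → instrumental.
definiteness: -ob → indefinite.
noun class: -zi → class II.
number: -i → dual.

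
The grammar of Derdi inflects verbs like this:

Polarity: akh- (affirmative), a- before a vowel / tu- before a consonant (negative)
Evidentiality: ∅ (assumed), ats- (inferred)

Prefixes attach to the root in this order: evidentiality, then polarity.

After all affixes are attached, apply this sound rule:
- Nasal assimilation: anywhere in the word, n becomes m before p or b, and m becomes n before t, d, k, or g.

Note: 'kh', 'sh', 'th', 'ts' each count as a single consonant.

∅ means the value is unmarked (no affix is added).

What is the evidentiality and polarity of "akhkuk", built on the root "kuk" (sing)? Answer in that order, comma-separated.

Segment: akh-kuk.
evidentiality: ∅ → assumed.
polarity: akh- → affirmative.

assumed, affirmative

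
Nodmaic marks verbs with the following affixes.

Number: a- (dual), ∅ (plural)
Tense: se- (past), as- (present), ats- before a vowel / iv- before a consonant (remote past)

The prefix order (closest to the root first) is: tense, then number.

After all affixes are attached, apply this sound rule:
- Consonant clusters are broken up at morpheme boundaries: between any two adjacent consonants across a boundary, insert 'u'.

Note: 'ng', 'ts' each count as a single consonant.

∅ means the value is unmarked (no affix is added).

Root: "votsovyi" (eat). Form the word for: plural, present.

Attach tense present as- → asvotsovyi.
number = plural: zero marking, form stays asvotsovyi.
Apply epenthesis: asvotsovyi → asuvotsovyi.

asuvotsovyi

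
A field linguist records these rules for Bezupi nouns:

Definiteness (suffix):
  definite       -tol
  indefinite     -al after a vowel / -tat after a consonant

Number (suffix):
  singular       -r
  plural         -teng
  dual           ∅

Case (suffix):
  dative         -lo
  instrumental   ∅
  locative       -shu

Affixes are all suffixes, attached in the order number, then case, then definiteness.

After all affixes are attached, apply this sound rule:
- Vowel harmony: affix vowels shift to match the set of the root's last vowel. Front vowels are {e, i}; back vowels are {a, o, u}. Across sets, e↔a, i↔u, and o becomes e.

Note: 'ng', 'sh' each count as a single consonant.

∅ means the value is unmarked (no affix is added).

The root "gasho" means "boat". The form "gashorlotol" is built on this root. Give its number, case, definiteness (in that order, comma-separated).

Segment: gasho-r-lo-tol.
number: -r → singular.
case: -lo → dative.
definiteness: -tol → definite.

singular, dative, definite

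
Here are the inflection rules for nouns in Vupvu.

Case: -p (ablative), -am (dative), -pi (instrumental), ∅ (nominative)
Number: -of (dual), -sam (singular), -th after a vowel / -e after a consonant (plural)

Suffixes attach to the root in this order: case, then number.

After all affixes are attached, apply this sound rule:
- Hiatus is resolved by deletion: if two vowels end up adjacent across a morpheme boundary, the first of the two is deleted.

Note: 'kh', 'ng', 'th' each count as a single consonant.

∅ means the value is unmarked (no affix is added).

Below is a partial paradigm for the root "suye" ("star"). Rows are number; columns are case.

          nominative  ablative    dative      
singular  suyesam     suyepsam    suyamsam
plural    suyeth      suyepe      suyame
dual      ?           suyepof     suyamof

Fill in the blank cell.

suyof

case = nominative: zero marking, form stays suye.
Attach number dual -of → suyeof.
Apply vowel deletion: suyeof → suyof.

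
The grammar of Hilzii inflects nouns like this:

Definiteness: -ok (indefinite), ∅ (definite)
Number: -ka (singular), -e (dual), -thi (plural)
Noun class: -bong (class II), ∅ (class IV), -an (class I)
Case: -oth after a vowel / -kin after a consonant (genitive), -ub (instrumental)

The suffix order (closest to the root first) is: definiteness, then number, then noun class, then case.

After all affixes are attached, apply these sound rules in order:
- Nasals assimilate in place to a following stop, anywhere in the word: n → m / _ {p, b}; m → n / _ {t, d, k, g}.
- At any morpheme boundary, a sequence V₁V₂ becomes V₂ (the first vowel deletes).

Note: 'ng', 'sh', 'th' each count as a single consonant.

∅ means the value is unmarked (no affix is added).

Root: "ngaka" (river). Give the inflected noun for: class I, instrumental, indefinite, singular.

ngakokkanub

Attach definiteness indefinite -ok → ngakaok.
Attach number singular -ka → ngakaokka.
Attach noun class class I -an → ngakaokkaan.
Attach case instrumental -ub → ngakaokkaanub.
Nasal assimilation: no change.
Apply vowel deletion: ngakaokkaanub → ngakokkanub.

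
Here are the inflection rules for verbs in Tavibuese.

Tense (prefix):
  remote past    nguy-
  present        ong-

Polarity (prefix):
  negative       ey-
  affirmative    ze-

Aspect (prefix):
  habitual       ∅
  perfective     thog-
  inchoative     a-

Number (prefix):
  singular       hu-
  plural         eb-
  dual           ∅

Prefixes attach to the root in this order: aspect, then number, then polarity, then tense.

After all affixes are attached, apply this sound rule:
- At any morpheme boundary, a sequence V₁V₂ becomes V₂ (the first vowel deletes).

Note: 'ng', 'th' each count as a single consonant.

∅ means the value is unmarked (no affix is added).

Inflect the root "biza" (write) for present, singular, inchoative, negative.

Attach aspect inchoative a- → abiza.
Attach number singular hu- → huabiza.
Attach polarity negative ey- → eyhuabiza.
Attach tense present ong- → ongeyhuabiza.
Apply vowel deletion: ongeyhuabiza → ongeyhabiza.

ongeyhabiza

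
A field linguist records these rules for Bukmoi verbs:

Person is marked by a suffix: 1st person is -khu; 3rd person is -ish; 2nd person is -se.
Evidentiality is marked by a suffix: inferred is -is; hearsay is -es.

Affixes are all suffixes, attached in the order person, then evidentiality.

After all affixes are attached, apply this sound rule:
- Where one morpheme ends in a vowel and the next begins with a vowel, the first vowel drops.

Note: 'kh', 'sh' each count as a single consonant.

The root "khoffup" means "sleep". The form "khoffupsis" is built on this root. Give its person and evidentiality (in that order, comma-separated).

Segment: khoffup-se-is.
person: -se → 2nd person.
evidentiality: -is → inferred.

2nd person, inferred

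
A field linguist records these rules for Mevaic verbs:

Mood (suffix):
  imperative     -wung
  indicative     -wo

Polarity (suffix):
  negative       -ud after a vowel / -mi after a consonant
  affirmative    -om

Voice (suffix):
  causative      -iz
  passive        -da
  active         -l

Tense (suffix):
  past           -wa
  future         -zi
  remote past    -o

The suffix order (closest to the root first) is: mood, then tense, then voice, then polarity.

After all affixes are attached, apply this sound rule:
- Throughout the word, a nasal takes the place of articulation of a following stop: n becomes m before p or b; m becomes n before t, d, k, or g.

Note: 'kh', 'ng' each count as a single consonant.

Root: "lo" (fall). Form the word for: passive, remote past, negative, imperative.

lowungodaud

Attach mood imperative -wung → lowung.
Attach tense remote past -o → lowungo.
Attach voice passive -da → lowungoda.
Attach polarity negative -ud (after vowel 'a') → lowungodaud.
Nasal assimilation: no change.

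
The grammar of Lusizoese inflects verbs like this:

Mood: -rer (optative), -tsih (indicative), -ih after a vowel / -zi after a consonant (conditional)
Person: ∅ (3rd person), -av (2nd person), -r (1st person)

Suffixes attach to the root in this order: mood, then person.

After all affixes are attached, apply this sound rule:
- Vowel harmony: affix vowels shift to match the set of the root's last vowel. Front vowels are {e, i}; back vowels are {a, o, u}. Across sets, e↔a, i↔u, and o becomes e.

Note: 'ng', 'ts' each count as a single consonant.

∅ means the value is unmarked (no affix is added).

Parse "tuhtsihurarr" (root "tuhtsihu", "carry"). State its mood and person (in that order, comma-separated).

Segment: tuhtsihu-rer-r.
mood: -rer → optative.
person: -r → 1st person.

optative, 1st person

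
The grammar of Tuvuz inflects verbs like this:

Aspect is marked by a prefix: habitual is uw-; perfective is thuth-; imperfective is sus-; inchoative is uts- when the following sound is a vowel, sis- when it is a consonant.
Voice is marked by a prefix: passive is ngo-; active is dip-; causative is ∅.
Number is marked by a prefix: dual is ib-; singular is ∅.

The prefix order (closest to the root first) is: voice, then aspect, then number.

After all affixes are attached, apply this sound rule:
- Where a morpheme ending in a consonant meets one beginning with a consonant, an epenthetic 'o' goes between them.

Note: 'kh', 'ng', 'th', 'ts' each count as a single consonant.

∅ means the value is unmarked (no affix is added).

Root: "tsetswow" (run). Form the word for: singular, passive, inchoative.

Attach voice passive ngo- → ngotsetswow.
Attach aspect inchoative sis- (before consonant 'ng') → sisngotsetswow.
number = singular: zero marking, form stays sisngotsetswow.
Apply epenthesis: sisngotsetswow → sisongotsetswow.

sisongotsetswow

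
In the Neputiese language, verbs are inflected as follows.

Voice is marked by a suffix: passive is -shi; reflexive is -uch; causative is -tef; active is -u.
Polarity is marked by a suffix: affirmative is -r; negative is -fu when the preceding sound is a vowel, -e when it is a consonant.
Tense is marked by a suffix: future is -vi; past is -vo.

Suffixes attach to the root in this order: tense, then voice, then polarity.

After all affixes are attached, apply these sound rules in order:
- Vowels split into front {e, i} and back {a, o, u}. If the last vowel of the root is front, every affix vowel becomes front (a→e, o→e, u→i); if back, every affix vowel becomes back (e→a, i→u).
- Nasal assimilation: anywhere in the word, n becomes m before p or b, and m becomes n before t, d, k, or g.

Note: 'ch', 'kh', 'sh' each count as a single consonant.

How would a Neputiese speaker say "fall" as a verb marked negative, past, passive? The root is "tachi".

tachiveshifi

Attach tense past -vo → tachivo.
Attach voice passive -shi → tachivoshi.
Attach polarity negative -fu (after vowel 'i') → tachivoshifu.
Apply vowel harmony: tachivoshifu → tachiveshifi.
Nasal assimilation: no change.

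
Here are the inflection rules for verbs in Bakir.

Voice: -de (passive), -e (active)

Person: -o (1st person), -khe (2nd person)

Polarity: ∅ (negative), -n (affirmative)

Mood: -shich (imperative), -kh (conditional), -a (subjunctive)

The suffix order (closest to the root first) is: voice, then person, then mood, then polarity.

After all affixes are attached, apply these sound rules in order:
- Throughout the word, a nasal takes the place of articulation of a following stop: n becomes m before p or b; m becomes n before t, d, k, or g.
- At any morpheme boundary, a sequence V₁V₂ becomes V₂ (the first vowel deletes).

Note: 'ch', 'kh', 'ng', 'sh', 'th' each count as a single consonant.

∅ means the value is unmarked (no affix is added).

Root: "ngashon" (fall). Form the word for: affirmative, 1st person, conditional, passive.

ngashondokhn

Attach voice passive -de → ngashonde.
Attach person 1st person -o → ngashondeo.
Attach mood conditional -kh → ngashondeokh.
Attach polarity affirmative -n → ngashondeokhn.
Nasal assimilation: no change.
Apply vowel deletion: ngashondeokhn → ngashondokhn.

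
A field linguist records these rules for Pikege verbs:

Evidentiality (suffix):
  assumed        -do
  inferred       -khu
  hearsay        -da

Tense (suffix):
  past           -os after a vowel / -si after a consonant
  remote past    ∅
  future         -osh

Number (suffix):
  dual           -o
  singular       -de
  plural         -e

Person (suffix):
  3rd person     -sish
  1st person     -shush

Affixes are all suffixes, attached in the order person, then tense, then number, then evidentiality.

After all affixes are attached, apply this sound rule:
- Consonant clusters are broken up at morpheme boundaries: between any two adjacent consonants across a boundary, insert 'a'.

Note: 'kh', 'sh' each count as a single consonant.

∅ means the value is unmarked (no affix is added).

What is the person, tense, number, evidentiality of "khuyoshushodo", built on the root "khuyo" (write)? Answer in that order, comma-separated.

1st person, remote past, dual, assumed

Segment: khuyo-shush-o-do.
person: -shush → 1st person.
tense: ∅ → remote past.
number: -o → dual.
evidentiality: -do → assumed.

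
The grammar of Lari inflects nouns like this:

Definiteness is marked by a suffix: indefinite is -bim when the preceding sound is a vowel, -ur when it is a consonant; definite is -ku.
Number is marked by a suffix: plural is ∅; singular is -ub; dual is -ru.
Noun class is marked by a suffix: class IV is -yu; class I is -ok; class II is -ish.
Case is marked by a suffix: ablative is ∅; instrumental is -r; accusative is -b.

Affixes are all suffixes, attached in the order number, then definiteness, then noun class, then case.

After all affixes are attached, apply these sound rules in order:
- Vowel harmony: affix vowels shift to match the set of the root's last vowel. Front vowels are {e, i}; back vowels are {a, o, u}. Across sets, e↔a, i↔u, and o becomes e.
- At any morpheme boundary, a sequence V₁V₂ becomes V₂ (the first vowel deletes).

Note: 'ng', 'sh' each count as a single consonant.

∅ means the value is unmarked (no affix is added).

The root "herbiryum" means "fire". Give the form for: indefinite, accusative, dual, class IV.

Attach number dual -ru → herbiryumru.
Attach definiteness indefinite -bim (after vowel 'u') → herbiryumrubim.
Attach noun class class IV -yu → herbiryumrubimyu.
Attach case accusative -b → herbiryumrubimyub.
Apply vowel harmony: herbiryumrubimyub → herbiryumrubumyub.
Vowel deletion: no change.

herbiryumrubumyub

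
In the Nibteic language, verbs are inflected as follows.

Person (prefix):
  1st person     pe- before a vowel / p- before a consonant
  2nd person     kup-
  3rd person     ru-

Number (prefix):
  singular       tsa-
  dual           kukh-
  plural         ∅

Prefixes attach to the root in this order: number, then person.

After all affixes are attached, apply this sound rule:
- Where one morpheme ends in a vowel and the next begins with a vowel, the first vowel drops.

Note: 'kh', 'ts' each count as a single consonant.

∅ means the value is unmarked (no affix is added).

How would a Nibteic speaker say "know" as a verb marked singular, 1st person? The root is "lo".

Attach number singular tsa- → tsalo.
Attach person 1st person p- (before consonant 'ts') → ptsalo.
Vowel deletion: no change.

ptsalo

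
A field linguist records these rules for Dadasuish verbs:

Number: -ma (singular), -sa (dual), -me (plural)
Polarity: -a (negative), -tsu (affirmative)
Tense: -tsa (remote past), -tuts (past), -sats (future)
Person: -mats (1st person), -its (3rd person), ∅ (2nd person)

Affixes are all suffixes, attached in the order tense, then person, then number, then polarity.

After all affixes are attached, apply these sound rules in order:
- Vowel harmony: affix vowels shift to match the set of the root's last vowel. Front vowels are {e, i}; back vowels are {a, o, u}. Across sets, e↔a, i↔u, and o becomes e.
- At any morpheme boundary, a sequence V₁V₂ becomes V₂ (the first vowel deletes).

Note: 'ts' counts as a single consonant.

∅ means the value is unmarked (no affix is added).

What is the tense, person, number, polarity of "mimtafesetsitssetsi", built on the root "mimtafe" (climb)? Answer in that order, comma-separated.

Segment: mimtafe-sats-its-sa-tsu.
tense: -sats → future.
person: -its → 3rd person.
number: -sa → dual.
polarity: -tsu → affirmative.

future, 3rd person, dual, affirmative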